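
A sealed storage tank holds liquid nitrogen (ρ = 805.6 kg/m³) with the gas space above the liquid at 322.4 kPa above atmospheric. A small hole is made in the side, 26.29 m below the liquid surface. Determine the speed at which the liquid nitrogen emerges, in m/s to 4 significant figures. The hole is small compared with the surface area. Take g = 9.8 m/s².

v = 36.27 m/s

Take point 1 at the surface (v₁ ≈ 0) and point 2 at the hole (at atmospheric pressure). Bernoulli: P₁ + ρg h = P_atm + ½ρv₂².
With P₁ − P_atm = 322400 Pa, v₂ = √(2gh + 2ΔP/ρ) = √(2·9.8·26.29 + 2·322400/805.6) = 36.27 m/s.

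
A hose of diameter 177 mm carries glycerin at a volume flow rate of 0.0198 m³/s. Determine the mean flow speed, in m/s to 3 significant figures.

Q = 0.0198 m³/s = 0.0198 m³/s.
v = Q/A = 0.0198 / 0.0246 = 0.805 m/s.

v ≈ 0.805 m/s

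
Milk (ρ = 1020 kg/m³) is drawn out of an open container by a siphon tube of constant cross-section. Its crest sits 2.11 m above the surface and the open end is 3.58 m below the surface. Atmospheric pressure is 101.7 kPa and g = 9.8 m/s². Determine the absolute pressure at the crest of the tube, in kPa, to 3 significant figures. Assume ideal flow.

P_top ≈ 44.8 kPa

Bernoulli surface→outlet gives ½v² = g·h_out, so v = √(2·9.8·3.58) = 8.38 m/s.
Continuity keeps v the same throughout the tube; from surface to crest, P_atm + 0 = P_top + ½ρv² + ρg·h_top.
P_top = 101700 − ½·1020·8.38² − 1020·9.8·2.11 = 44800 Pa.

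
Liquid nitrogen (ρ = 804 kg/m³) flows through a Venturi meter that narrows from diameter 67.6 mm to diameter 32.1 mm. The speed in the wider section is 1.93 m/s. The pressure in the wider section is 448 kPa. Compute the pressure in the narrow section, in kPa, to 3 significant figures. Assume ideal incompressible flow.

The volume flow rate is constant, so v₂ = (A₁/A₂)v₁ = (35.9/8.09)·1.93 = 8.56 m/s.
With no height change, Bernoulli's equation is P₁ + ½ρv₁² = P₂ + ½ρv₂².
P₂ = P₁ − ½ρ(v₂² − v₁²) = 448000 − ½·804·(8.56² − 1.93²) = 448000 − 28000 = 420000 Pa.

P₂ ≈ 420 kPa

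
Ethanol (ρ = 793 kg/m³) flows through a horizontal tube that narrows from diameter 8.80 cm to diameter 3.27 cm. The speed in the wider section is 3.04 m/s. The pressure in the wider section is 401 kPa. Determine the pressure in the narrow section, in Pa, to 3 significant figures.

Continuity gives A₁v₁ = A₂v₂, so v₂ = (60.8 cm²)/(8.40 cm²) × 3.04 m/s = 22.0 m/s.
Bernoulli (h₁ = h₂): P₁ − P₂ = ½ρ(v₂² − v₁²).
P₂ = P₁ − ½ρ(v₂² − v₁²) = 401000 − ½·793·(22.0² − 3.04²) = 401000 − 189000 = 212000 Pa.

P₂ ≈ 212000 Pa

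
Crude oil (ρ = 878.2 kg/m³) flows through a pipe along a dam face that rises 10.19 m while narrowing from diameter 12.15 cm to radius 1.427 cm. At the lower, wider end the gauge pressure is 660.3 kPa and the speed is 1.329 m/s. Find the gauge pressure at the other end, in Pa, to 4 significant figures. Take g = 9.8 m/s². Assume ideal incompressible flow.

P₂ = 318600 Pa

The volume flow rate is constant, so v₂ = (A₁/A₂)v₁ = (115.9/6.397)·1.329 = 24.09 m/s.
Applying Bernoulli between the two ends and solving for P₂: P₂ = P₁ + ½ρ(v₁² − v₂²) − ρgΔh.
P₂ = 660300 + ½·878.2·(1.329² − 24.09²) − 878.2·9.8·(+10.19) = 660300 + (-254000) − (87700) = 318600 Pa.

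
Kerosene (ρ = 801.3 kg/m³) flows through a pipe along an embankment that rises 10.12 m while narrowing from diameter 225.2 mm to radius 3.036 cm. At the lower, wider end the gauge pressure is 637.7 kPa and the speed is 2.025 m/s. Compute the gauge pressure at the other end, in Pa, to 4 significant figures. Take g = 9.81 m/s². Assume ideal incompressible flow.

By continuity, v₂ = v₁·A₁/A₂ = 2.025·(398.3/28.96) = 27.85 m/s.
Bernoulli: P₁ + ½ρv₁² + ρg h₁ = P₂ + ½ρv₂² + ρg h₂, so P₂ = P₁ + ½ρ(v₁² − v₂²) − ρg(h₂ − h₁).
P₂ = 637700 + ½·801.3·(2.025² − 27.85²) − 801.3·9.81·(+10.12) = 637700 + (-309200) − (79550) = 248900 Pa.

P₂ = 248900 Pa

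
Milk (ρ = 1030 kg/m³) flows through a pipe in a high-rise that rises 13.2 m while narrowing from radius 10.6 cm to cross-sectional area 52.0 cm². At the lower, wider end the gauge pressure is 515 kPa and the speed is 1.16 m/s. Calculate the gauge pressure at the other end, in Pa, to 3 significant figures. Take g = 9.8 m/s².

By continuity, v₂ = v₁·A₁/A₂ = 1.16·(353/52.0) = 7.87 m/s.
Applying Bernoulli between the two ends and solving for P₂: P₂ = P₁ + ½ρ(v₁² − v₂²) − ρgΔh.
P₂ = 515000 + ½·1030·(1.16² − 7.87²) − 1030·9.8·(+13.2) = 515000 + (-31200) − (133000) = 351000 Pa.

351000 Pa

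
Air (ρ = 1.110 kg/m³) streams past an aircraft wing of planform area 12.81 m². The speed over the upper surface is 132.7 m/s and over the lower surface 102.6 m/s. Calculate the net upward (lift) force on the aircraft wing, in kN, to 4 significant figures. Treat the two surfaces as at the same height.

F ≈ 50.35 kN

From P + ½ρv² = const at equal height, P_low − P_up = ½ρ(v_up² − v_low²).
ΔP = ½·1.110·(132.7² − 102.6²) = 3931 Pa.
Lift = ΔP · A = 3931 × 12.81 = 50350 N.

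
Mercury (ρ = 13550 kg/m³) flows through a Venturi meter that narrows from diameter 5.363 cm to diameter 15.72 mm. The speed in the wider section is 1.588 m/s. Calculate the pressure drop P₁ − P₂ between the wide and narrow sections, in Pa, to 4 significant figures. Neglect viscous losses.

Continuity gives A₁v₁ = A₂v₂, so v₂ = (22.59 cm²)/(1.941 cm²) × 1.588 m/s = 18.48 m/s.
With no height change, Bernoulli's equation is P₁ + ½ρv₁² = P₂ + ½ρv₂².
P₁ − P₂ = ½·13550·(18.48² − 1.588²) = ½·13550·339.1 = 2297000 Pa.

ΔP = 2297000 Pa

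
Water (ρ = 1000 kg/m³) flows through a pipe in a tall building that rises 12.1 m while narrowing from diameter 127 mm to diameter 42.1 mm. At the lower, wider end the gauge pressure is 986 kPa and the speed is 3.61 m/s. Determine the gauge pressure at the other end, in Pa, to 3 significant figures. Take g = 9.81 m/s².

Mass conservation (A₁v₁ = A₂v₂) gives v₂ = 3.61 × 127/13.9 = 32.9 m/s.
Energy conservation along the streamline gives P₂ = P₁ − ½ρ(v₂² − v₁²) − ρg(h₂ − h₁).
P₂ = 986000 + ½·1000·(3.61² − 32.9²) − 1000·9.81·(+12.1) = 986000 + (-533000) − (119000) = 334000 Pa.

334000 Pa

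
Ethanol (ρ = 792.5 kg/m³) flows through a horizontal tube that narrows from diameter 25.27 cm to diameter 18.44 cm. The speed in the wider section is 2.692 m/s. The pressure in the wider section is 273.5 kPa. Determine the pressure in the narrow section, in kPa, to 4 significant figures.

P₂ = 266.2 kPa

Mass conservation (A₁v₁ = A₂v₂) gives v₂ = 2.692 × 501.5/267.1 = 5.055 m/s.
The pipe is horizontal, so Bernoulli reduces to P₁ + ½ρv₁² = P₂ + ½ρv₂².
P₂ = P₁ − ½ρ(v₂² − v₁²) = 273500 − ½·792.5·(5.055² − 2.692²) = 273500 − 7256 = 266200 Pa.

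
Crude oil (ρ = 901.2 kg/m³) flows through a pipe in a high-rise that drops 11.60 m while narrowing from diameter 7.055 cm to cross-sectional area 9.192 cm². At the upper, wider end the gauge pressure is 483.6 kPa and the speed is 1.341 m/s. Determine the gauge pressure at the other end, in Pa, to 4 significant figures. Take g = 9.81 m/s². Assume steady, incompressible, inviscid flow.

The volume flow rate is constant, so v₂ = (A₁/A₂)v₁ = (39.09/9.192)·1.341 = 5.703 m/s.
Energy conservation along the streamline gives P₂ = P₁ − ½ρ(v₂² − v₁²) − ρg(h₂ − h₁).
P₂ = 483600 + ½·901.2·(1.341² − 5.703²) − 901.2·9.81·(−11.60) = 483600 + (-13850) − (-102600) = 572300 Pa.

572300 Pa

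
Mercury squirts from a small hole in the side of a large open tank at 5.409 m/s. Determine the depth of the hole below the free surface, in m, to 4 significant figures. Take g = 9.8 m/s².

For a small hole in a large open tank, ½v² = gh, giving h = v²/(2g).
h = 5.409²/(2·9.8) = 29.26/19.60 = 1.493 m.

h ≈ 1.493 m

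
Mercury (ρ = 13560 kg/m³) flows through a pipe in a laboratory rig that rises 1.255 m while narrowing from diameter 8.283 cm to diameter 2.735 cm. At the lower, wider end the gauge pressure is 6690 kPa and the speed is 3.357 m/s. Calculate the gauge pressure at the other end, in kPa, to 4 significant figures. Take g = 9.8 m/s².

By continuity, v₂ = v₁·A₁/A₂ = 3.357·(53.88/5.875) = 30.79 m/s.
Energy conservation along the streamline gives P₂ = P₁ − ½ρ(v₂² − v₁²) − ρg(h₂ − h₁).
P₂ = 6690000 + ½·13560·(3.357² − 30.79²) − 13560·9.8·(+1.255) = 6690000 + (-6351000) − (166800) = 172000 Pa.

P₂ ≈ 172.0 kPa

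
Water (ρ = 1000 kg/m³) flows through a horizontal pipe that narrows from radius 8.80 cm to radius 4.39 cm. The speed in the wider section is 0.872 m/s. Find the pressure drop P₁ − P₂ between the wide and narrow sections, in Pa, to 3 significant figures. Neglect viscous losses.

ΔP = 5760 Pa

The volume flow rate is constant, so v₂ = (A₁/A₂)v₁ = (243/60.5)·0.872 = 3.50 m/s.
The pipe is horizontal, so Bernoulli reduces to P₁ + ½ρv₁² = P₂ + ½ρv₂².
P₁ − P₂ = ½·1000·(3.50² − 0.872²) = ½·1000·11.5 = 5760 Pa.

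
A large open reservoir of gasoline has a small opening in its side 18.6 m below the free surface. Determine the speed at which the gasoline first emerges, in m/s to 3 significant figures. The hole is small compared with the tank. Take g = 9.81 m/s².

Torricelli's result v = √(2gh) gives v = √(2·9.81·18.6) = 19.1 m/s.

v ≈ 19.1 m/s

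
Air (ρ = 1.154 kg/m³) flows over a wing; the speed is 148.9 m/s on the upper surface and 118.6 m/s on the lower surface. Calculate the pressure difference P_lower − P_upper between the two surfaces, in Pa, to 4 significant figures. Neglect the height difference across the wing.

ΔP ≈ 4677 Pa

Bernoulli (same height): P_lower − P_upper = ½ρ(v_upper² − v_lower²).
ΔP = ½·1.154·(148.9² − 118.6²) = 4677 Pa.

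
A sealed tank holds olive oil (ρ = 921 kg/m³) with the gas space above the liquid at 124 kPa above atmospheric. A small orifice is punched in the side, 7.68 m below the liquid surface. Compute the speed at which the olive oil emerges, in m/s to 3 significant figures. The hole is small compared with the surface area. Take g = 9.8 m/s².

v ≈ 20.5 m/s

Take point 1 at the surface (v₁ ≈ 0) and point 2 at the hole (at atmospheric pressure). Bernoulli: P₁ + ρg h = P_atm + ½ρv₂².
With P₁ − P_atm = 124000 Pa, v₂ = √(2gh + 2ΔP/ρ) = √(2·9.8·7.68 + 2·124000/921) = 20.5 m/s.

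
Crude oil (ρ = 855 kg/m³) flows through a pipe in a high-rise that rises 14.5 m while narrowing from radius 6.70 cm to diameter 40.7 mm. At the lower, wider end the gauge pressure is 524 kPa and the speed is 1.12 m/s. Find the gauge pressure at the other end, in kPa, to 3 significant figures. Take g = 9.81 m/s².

P₂ = 340 kPa

By continuity, v₂ = v₁·A₁/A₂ = 1.12·(141/13.0) = 12.1 m/s.
Applying Bernoulli between the two ends and solving for P₂: P₂ = P₁ + ½ρ(v₁² − v₂²) − ρgΔh.
P₂ = 524000 + ½·855·(1.12² − 12.1²) − 855·9.81·(+14.5) = 524000 + (-62500) − (122000) = 340000 Pa.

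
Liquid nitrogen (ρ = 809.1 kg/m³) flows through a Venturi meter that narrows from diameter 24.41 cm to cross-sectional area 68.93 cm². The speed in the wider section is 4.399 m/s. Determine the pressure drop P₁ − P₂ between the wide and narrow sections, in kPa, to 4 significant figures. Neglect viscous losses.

The volume flow rate is constant, so v₂ = (A₁/A₂)v₁ = (468.0/68.93)·4.399 = 29.87 m/s.
Along the horizontal streamline, P + ½ρv² is constant.
P₁ − P₂ = ½·809.1·(29.87² − 4.399²) = ½·809.1·872.6 = 353000 Pa.

353.0 kPa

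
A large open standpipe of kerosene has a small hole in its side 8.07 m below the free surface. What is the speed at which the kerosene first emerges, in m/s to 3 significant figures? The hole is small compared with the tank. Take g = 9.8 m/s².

With the surface at rest and both surface and jet at atmospheric pressure, Bernoulli gives ρg h = ½ρv², so v = √(2gh) = √(2·9.8·8.07) = 12.6 m/s.

12.6 m/s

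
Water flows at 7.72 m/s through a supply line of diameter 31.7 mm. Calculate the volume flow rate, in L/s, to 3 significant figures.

6.09 L/s

Q = A·v = 0.000789 m² × 7.72 m/s = 0.00609 m³/s.
Converting: 0.00609 m³/s × 1000 = 6.09 L/s.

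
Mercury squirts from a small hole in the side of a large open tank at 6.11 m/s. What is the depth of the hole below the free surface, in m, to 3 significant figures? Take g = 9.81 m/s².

h ≈ 1.90 m

Inverting v = √(2gh) gives h = v² / 2g.
h = 6.11²/(2·9.81) = 37.3/19.62 = 1.90 m.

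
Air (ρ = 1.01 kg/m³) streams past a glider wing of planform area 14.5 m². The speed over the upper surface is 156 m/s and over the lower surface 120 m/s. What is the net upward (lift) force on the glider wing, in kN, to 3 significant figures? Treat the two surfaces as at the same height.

F = 72.8 kN

From P + ½ρv² = const at equal height, P_low − P_up = ½ρ(v_up² − v_low²).
ΔP = ½·1.01·(156² − 120²) = 5020 Pa.
Lift = ΔP · A = 5020 × 14.5 = 72800 N.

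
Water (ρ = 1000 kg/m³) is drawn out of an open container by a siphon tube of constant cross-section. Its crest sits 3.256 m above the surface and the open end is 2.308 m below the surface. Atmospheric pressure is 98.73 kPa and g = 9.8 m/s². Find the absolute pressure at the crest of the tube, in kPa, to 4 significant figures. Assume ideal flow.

P_top = 44.20 kPa

The outlet speed comes from Torricelli: v = √(2g·2.308) = 6.726 m/s.
Continuity keeps v the same throughout the tube; from surface to crest, P_atm + 0 = P_top + ½ρv² + ρg·h_top.
P_top = 98730 − ½·1000·6.726² − 1000·9.8·3.256 = 44200 Pa.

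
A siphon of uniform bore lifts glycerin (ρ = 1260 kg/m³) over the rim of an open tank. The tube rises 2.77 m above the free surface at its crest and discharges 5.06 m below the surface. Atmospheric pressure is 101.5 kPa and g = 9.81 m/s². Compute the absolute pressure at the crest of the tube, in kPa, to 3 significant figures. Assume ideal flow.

The outlet speed comes from Torricelli: v = √(2g·5.06) = 9.96 m/s.
The bore is uniform, so the speed at the crest is the same v. Bernoulli surface→crest: P_atm = P_top + ½ρv² + ρg·h_top.
P_top = 101500 − ½·1260·9.96² − 1260·9.81·2.77 = 4720 Pa.

P_top ≈ 4.72 kPa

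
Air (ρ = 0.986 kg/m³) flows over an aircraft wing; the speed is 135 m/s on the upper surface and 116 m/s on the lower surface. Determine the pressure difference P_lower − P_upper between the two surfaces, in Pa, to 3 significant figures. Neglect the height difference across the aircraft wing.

With negligible Δh, P + ½ρv² is constant, so P_low − P_up = ½ρ(v_up² − v_low²).
ΔP = ½·0.986·(135² − 116²) = 2350 Pa.

ΔP ≈ 2350 Pa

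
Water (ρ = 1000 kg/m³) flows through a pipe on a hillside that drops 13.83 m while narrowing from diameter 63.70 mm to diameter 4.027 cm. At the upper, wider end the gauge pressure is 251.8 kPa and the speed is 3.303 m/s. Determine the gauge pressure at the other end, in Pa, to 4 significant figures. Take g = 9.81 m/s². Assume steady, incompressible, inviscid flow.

P₂ = 358800 Pa

The volume flow rate is constant, so v₂ = (A₁/A₂)v₁ = (31.87/12.74)·3.303 = 8.265 m/s.
Bernoulli: P₁ + ½ρv₁² + ρg h₁ = P₂ + ½ρv₂² + ρg h₂, so P₂ = P₁ + ½ρ(v₁² − v₂²) − ρg(h₂ − h₁).
P₂ = 251800 + ½·1000·(3.303² − 8.265²) − 1000·9.81·(−13.83) = 251800 + (-28700) − (-135700) = 358800 Pa.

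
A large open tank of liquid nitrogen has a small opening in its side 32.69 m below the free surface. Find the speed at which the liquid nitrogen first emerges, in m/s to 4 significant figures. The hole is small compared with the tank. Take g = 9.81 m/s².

v ≈ 25.33 m/s

Bernoulli from surface to hole (P equal, v_surface ≈ 0): v = √(2gh) = √(2×9.81×32.69) = 25.33 m/s.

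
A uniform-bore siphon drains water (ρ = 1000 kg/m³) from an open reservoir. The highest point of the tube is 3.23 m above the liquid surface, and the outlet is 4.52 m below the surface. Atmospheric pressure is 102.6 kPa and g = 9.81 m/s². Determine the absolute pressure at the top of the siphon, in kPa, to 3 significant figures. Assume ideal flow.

Bernoulli surface→outlet gives ½v² = g·h_out, so v = √(2·9.81·4.52) = 9.42 m/s.
The bore is uniform, so the speed at the crest is the same v. Bernoulli surface→crest: P_atm = P_top + ½ρv² + ρg·h_top.
P_top = 102600 − ½·1000·9.42² − 1000·9.81·3.23 = 26600 Pa.

P_top = 26.6 kPa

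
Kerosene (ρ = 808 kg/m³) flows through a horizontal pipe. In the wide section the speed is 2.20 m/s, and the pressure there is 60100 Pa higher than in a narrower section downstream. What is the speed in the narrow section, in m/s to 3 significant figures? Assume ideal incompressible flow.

v₂ ≈ 12.4 m/s

Horizontal Bernoulli: P₁ + ½ρv₁² = P₂ + ½ρv₂², so v₂² = v₁² + 2(P₁ − P₂)/ρ.
v₂ = √(2.20² + 2·60100/808) = √(4.84 + 149) = 12.4 m/s.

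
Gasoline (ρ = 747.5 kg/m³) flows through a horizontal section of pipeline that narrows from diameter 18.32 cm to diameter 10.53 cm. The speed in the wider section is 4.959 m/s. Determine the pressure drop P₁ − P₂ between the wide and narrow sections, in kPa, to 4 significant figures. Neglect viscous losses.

Mass conservation (A₁v₁ = A₂v₂) gives v₂ = 4.959 × 263.6/87.09 = 15.01 m/s.
The pipe is horizontal, so Bernoulli reduces to P₁ + ½ρv₁² = P₂ + ½ρv₂².
P₁ − P₂ = ½·747.5·(15.01² − 4.959²) = ½·747.5·200.7 = 75020 Pa.

ΔP ≈ 75.02 kPa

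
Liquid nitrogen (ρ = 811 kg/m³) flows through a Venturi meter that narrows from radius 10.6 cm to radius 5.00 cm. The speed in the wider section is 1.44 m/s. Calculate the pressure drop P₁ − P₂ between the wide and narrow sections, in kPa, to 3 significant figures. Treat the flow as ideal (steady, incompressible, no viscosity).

Mass conservation (A₁v₁ = A₂v₂) gives v₂ = 1.44 × 353/78.5 = 6.47 m/s.
Bernoulli (h₁ = h₂): P₁ − P₂ = ½ρ(v₂² − v₁²).
P₁ − P₂ = ½·811·(6.47² − 1.44²) = ½·811·39.8 = 16100 Pa.

ΔP ≈ 16.1 kPa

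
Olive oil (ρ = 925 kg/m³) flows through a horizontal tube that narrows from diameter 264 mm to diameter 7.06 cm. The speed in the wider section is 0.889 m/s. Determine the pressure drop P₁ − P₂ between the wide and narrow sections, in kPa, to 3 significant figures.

ΔP ≈ 71.1 kPa

Continuity gives A₁v₁ = A₂v₂, so v₂ = (547 cm²)/(39.1 cm²) × 0.889 m/s = 12.4 m/s.
With no height change, Bernoulli's equation is P₁ + ½ρv₁² = P₂ + ½ρv₂².
P₁ − P₂ = ½·925·(12.4² − 0.889²) = ½·925·154 = 71100 Pa.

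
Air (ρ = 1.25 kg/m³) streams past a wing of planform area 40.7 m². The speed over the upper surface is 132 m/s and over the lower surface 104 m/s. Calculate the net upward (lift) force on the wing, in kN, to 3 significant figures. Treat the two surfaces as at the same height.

F = 168 kN

With equal heights on the two surfaces, Bernoulli gives P_lower − P_upper = ½ρ(v_upper² − v_lower²).
ΔP = ½·1.25·(132² − 104²) = 4130 Pa.
Lift = ΔP · A = 4130 × 40.7 = 168000 N.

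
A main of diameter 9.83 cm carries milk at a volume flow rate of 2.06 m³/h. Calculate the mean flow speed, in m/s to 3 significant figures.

0.0754 m/s

Q = 2.06 m³/h = 0.000572 m³/s.
v = Q/A = 0.000572 / 0.00759 = 0.0754 m/s.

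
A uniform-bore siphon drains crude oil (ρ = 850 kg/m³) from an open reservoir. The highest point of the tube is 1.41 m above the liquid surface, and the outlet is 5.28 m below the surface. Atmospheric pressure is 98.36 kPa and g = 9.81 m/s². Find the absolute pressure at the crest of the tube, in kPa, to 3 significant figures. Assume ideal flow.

Bernoulli surface→outlet gives ½v² = g·h_out, so v = √(2·9.81·5.28) = 10.2 m/s.
Continuity keeps v the same throughout the tube; from surface to crest, P_atm + 0 = P_top + ½ρv² + ρg·h_top.
P_top = 98360 − ½·850·10.2² − 850·9.81·1.41 = 42600 Pa.

P_top ≈ 42.6 kPa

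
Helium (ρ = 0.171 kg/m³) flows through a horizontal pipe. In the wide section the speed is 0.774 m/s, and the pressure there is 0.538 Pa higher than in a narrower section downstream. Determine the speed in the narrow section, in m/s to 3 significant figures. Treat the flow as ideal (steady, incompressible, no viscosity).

2.63 m/s

With h₁ = h₂, rearranging Bernoulli gives v₂ = √(v₁² + 2ΔP/ρ).
v₂ = √(0.774² + 2·0.538/0.171) = √(0.599 + 6.29) = 2.63 m/s.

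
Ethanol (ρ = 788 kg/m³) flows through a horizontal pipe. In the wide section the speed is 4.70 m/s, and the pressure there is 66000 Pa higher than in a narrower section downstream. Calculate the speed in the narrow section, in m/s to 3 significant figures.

With h₁ = h₂, rearranging Bernoulli gives v₂ = √(v₁² + 2ΔP/ρ).
v₂ = √(4.70² + 2·66000/788) = √(22.1 + 168) = 13.8 m/s.

v₂ = 13.8 m/s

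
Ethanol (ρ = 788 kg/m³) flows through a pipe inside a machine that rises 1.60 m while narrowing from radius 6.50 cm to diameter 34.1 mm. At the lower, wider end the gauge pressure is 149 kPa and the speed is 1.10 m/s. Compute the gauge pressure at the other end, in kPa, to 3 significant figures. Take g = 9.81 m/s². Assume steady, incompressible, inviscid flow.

P₂ ≈ 36.4 kPa

Mass conservation (A₁v₁ = A₂v₂) gives v₂ = 1.10 × 133/9.13 = 16.0 m/s.
Applying Bernoulli between the two ends and solving for P₂: P₂ = P₁ + ½ρ(v₁² − v₂²) − ρgΔh.
P₂ = 149000 + ½·788·(1.10² − 16.0²) − 788·9.81·(+1.60) = 149000 + (-100000) − (12400) = 36400 Pa.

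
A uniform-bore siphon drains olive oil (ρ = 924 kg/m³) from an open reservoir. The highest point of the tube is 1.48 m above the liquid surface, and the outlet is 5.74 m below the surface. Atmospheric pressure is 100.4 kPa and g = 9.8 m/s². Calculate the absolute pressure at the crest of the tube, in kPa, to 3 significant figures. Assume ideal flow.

P_top ≈ 35.0 kPa

Bernoulli surface→outlet gives ½v² = g·h_out, so v = √(2·9.8·5.74) = 10.6 m/s.
Continuity keeps v the same throughout the tube; from surface to crest, P_atm + 0 = P_top + ½ρv² + ρg·h_top.
P_top = 100400 − ½·924·10.6² − 924·9.8·1.48 = 35000 Pa.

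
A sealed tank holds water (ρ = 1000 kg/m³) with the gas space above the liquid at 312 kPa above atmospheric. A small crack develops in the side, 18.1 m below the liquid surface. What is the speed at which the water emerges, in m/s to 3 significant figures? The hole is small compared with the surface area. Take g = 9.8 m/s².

Take point 1 at the surface (v₁ ≈ 0) and point 2 at the hole (at atmospheric pressure). Bernoulli: P₁ + ρg h = P_atm + ½ρv₂².
With P₁ − P_atm = 312000 Pa, v₂ = √(2gh + 2ΔP/ρ) = √(2·9.8·18.1 + 2·312000/1000) = 31.3 m/s.

v = 31.3 m/s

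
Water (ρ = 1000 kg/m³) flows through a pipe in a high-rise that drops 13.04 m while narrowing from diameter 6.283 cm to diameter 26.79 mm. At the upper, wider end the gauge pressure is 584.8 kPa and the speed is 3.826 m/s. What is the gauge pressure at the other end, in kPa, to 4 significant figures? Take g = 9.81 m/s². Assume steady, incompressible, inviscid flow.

The volume flow rate is constant, so v₂ = (A₁/A₂)v₁ = (31.00/5.637)·3.826 = 21.04 m/s.
Applying Bernoulli between the two ends and solving for P₂: P₂ = P₁ + ½ρ(v₁² − v₂²) − ρgΔh.
P₂ = 584800 + ½·1000·(3.826² − 21.04²) − 1000·9.81·(−13.04) = 584800 + (-214100) − (-127900) = 498600 Pa.

P₂ ≈ 498.6 kPa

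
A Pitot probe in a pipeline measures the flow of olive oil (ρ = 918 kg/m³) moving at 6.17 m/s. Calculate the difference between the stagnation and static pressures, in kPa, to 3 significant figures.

At the stagnation point the flow is brought to rest, so Bernoulli gives P_stag − P_static = ½ρv².
ΔP = ½·918·6.17² = 17500 Pa.

ΔP = 17.5 kPa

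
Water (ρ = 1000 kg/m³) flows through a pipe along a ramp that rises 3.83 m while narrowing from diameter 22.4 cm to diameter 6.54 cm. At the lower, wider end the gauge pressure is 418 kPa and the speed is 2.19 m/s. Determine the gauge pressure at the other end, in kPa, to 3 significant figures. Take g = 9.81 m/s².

Mass conservation (A₁v₁ = A₂v₂) gives v₂ = 2.19 × 394/33.6 = 25.7 m/s.
Bernoulli: P₁ + ½ρv₁² + ρg h₁ = P₂ + ½ρv₂² + ρg h₂, so P₂ = P₁ + ½ρ(v₁² − v₂²) − ρg(h₂ − h₁).
P₂ = 418000 + ½·1000·(2.19² − 25.7²) − 1000·9.81·(+3.83) = 418000 + (-328000) − (37600) = 52800 Pa.

52.8 kPa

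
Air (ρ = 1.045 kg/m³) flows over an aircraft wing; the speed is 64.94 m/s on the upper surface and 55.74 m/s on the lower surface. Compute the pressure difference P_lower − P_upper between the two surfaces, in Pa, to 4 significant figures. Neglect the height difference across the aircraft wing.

580.1 Pa

Bernoulli (same height): P_lower − P_upper = ½ρ(v_upper² − v_lower²).
ΔP = ½·1.045·(64.94² − 55.74²) = 580.1 Pa.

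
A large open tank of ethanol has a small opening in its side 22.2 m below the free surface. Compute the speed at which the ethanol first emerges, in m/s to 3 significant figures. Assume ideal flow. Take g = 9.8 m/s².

Bernoulli from surface to hole (P equal, v_surface ≈ 0): v = √(2gh) = √(2×9.8×22.2) = 20.9 m/s.

v ≈ 20.9 m/s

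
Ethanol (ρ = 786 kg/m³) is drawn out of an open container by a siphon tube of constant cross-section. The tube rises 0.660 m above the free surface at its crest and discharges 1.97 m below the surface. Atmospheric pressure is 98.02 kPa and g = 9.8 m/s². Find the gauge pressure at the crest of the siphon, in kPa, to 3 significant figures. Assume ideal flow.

P_gauge = -20.3 kPa

From the surface to the outlet (both open to atmosphere, surface at rest): v = √(2g·h_out) = √(2·9.8·1.97) = 6.21 m/s.
Continuity keeps v the same throughout the tube; from surface to crest, P_atm + 0 = P_top + ½ρv² + ρg·h_top.
P_top = 98020 − ½·786·6.21² − 786·9.8·0.660 = 77800 Pa. So P_gauge = P_top − P_atm = -20300 Pa.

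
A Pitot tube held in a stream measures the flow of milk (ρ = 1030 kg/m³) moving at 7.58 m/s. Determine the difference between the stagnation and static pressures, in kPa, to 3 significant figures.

At the stagnation point the flow is brought to rest, so Bernoulli gives P_stag − P_static = ½ρv².
ΔP = ½·1030·7.58² = 29600 Pa.

ΔP ≈ 29.6 kPa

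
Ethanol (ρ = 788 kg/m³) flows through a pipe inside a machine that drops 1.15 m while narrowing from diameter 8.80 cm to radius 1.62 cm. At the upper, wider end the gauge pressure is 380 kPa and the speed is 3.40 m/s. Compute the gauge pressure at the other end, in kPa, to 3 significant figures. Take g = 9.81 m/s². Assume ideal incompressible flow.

P₂ ≈ 146 kPa

Mass conservation (A₁v₁ = A₂v₂) gives v₂ = 3.40 × 60.8/8.24 = 25.1 m/s.
Bernoulli: P₁ + ½ρv₁² + ρg h₁ = P₂ + ½ρv₂² + ρg h₂, so P₂ = P₁ + ½ρ(v₁² − v₂²) − ρg(h₂ − h₁).
P₂ = 380000 + ½·788·(3.40² − 25.1²) − 788·9.81·(−1.15) = 380000 + (-243000) − (-8890) = 146000 Pa.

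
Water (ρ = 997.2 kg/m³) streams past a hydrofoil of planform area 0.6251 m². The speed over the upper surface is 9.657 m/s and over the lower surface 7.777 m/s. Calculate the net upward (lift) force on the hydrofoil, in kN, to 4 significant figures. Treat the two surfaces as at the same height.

F = 10.22 kN

With equal heights on the two surfaces, Bernoulli gives P_lower − P_upper = ½ρ(v_upper² − v_lower²).
ΔP = ½·997.2·(9.657² − 7.777²) = 16340 Pa.
Lift = ΔP · A = 16340 × 0.6251 = 10220 N.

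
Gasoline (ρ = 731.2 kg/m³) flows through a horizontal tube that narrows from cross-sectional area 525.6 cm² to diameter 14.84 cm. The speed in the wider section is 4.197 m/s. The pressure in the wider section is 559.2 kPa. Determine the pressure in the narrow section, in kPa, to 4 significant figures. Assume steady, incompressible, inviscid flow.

By continuity, v₂ = v₁·A₁/A₂ = 4.197·(525.6/173.0) = 12.75 m/s.
With no height change, Bernoulli's equation is P₁ + ½ρv₁² = P₂ + ½ρv₂².
P₂ = P₁ − ½ρ(v₂² − v₁²) = 559200 − ½·731.2·(12.75² − 4.197²) = 559200 − 53030 = 506200 Pa.

P₂ ≈ 506.2 kPa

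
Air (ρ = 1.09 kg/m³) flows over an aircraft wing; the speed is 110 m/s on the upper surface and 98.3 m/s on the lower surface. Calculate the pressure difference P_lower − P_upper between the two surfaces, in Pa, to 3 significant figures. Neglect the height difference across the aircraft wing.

With negligible Δh, P + ½ρv² is constant, so P_low − P_up = ½ρ(v_up² − v_low²).
ΔP = ½·1.09·(110² − 98.3²) = 1330 Pa.

ΔP ≈ 1330 Pa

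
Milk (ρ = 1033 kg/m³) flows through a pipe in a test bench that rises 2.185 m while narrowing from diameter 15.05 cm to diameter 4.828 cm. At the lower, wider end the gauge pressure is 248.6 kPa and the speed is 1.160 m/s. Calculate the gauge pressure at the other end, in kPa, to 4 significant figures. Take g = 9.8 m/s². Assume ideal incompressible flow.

161.6 kPa

Mass conservation (A₁v₁ = A₂v₂) gives v₂ = 1.160 × 177.9/18.31 = 11.27 m/s.
Applying Bernoulli between the two ends and solving for P₂: P₂ = P₁ + ½ρ(v₁² − v₂²) − ρgΔh.
P₂ = 248600 + ½·1033·(1.160² − 11.27²) − 1033·9.8·(+2.185) = 248600 + (-64930) − (22120) = 161600 Pa.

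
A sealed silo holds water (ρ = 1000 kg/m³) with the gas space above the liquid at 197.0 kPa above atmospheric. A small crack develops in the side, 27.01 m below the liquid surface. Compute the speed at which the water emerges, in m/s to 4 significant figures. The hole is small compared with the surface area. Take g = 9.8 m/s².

30.39 m/s

Take point 1 at the surface (v₁ ≈ 0) and point 2 at the hole (at atmospheric pressure). Bernoulli: P₁ + ρg h = P_atm + ½ρv₂².
With P₁ − P_atm = 197000 Pa, v₂ = √(2gh + 2ΔP/ρ) = √(2·9.8·27.01 + 2·197000/1000) = 30.39 m/s.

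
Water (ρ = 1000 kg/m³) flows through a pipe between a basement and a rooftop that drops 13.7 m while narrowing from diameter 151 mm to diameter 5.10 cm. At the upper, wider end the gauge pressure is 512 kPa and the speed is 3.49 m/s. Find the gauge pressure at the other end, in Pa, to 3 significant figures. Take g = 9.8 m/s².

Continuity gives A₁v₁ = A₂v₂, so v₂ = (179 cm²)/(20.4 cm²) × 3.49 m/s = 30.6 m/s.
Applying Bernoulli between the two ends and solving for P₂: P₂ = P₁ + ½ρ(v₁² − v₂²) − ρgΔh.
P₂ = 512000 + ½·1000·(3.49² − 30.6²) − 1000·9.8·(−13.7) = 512000 + (-462000) − (-134000) = 184000 Pa.

P₂ ≈ 184000 Pa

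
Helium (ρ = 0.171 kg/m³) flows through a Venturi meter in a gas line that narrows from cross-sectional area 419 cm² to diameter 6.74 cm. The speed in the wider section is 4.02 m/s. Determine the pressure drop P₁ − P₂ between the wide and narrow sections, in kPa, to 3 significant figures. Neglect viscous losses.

Mass conservation (A₁v₁ = A₂v₂) gives v₂ = 4.02 × 419/35.7 = 47.2 m/s.
Along the horizontal streamline, P + ½ρv² is constant.
P₁ − P₂ = ½·0.171·(47.2² − 4.02²) = ½·0.171·2210 = 189 Pa.

ΔP = 0.189 kPa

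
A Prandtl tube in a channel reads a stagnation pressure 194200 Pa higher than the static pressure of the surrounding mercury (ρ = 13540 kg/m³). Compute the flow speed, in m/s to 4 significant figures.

v = 5.356 m/s

At the stagnation point the flow is brought to rest, so Bernoulli gives P_stag − P_static = ½ρv².
v = √(2ΔP/ρ) = √(2·194200/13540) = 5.356 m/s.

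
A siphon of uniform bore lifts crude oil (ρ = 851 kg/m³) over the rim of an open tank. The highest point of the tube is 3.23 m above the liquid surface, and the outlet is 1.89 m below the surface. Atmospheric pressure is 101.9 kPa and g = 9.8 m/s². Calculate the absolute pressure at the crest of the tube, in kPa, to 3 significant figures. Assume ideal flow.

Bernoulli surface→outlet gives ½v² = g·h_out, so v = √(2·9.8·1.89) = 6.09 m/s.
Continuity keeps v the same throughout the tube; from surface to crest, P_atm + 0 = P_top + ½ρv² + ρg·h_top.
P_top = 101900 − ½·851·6.09² − 851·9.8·3.23 = 59200 Pa.

P_top ≈ 59.2 kPa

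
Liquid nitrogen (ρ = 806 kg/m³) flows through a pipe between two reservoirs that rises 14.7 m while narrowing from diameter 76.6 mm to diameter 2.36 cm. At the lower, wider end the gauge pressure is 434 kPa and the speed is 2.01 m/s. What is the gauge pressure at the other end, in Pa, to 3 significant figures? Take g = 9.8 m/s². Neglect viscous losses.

P₂ = 139000 Pa

By continuity, v₂ = v₁·A₁/A₂ = 2.01·(46.1/4.37) = 21.2 m/s.
Energy conservation along the streamline gives P₂ = P₁ − ½ρ(v₂² − v₁²) − ρg(h₂ − h₁).
P₂ = 434000 + ½·806·(2.01² − 21.2²) − 806·9.8·(+14.7) = 434000 + (-179000) − (116000) = 139000 Pa.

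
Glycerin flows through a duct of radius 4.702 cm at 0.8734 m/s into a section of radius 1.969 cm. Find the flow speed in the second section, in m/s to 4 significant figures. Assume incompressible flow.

v₂ ≈ 4.981 m/s

The volume flow rate is constant, so v₂ = (A₁/A₂)v₁ = (69.46/12.18)·0.8734 = 4.981 m/s.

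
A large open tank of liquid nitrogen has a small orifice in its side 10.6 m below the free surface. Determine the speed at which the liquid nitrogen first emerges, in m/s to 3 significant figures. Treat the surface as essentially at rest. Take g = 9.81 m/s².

With the surface at rest and both surface and jet at atmospheric pressure, Bernoulli gives ρg h = ½ρv², so v = √(2gh) = √(2·9.81·10.6) = 14.4 m/s.

v = 14.4 m/s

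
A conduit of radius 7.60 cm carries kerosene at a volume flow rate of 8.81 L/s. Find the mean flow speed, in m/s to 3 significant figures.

Q = 8.81 L/s = 0.00881 m³/s.
v = Q/A = 0.00881 / 0.0181 = 0.486 m/s.

v = 0.486 m/s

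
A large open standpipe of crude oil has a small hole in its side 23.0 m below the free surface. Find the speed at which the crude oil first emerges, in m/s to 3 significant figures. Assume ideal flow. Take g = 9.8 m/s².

With the surface at rest and both surface and jet at atmospheric pressure, Bernoulli gives ρg h = ½ρv², so v = √(2gh) = √(2·9.8·23.0) = 21.2 m/s.

21.2 m/s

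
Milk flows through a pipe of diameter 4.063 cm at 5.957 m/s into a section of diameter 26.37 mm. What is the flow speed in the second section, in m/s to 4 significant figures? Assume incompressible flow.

v₂ ≈ 14.14 m/s

The volume flow rate is constant, so v₂ = (A₁/A₂)v₁ = (12.97/5.461)·5.957 = 14.14 m/s.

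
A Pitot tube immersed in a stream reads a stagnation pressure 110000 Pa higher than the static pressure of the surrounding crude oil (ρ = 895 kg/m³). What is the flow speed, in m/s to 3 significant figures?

Bernoulli between the free stream and the stagnation point: ½ρv² = P_stag − P_static.
v = √(2ΔP/ρ) = √(2·110000/895) = 15.7 m/s.

v = 15.7 m/s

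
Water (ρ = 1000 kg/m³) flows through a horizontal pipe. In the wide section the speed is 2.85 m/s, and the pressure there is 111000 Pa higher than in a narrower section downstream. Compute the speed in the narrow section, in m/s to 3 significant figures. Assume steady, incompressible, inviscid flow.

v₂ = 15.2 m/s

Along the level pipe P + ½ρv² is conserved, hence v₂² = v₁² + 2(P₁ − P₂)/ρ.
v₂ = √(2.85² + 2·111000/1000) = √(8.12 + 222) = 15.2 m/s.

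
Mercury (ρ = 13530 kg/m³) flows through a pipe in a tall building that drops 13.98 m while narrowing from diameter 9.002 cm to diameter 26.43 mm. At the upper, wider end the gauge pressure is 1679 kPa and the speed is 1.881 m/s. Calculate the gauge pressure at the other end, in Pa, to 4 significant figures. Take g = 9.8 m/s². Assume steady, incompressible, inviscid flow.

Mass conservation (A₁v₁ = A₂v₂) gives v₂ = 1.881 × 63.65/5.486 = 21.82 m/s.
Bernoulli: P₁ + ½ρv₁² + ρg h₁ = P₂ + ½ρv₂² + ρg h₂, so P₂ = P₁ + ½ρ(v₁² − v₂²) − ρg(h₂ − h₁).
P₂ = 1679000 + ½·13530·(1.881² − 21.82²) − 13530·9.8·(−13.98) = 1679000 + (-3197000) − (-1854000) = 335400 Pa.

P₂ = 335400 Pa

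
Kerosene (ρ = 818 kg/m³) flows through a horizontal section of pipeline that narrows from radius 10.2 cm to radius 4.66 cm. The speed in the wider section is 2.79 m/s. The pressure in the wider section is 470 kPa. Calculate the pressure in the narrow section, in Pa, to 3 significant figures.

The volume flow rate is constant, so v₂ = (A₁/A₂)v₁ = (327/68.2)·2.79 = 13.4 m/s.
Bernoulli (h₁ = h₂): P₁ − P₂ = ½ρ(v₂² − v₁²).
P₂ = P₁ − ½ρ(v₂² − v₁²) = 470000 − ½·818·(13.4² − 2.79²) = 470000 − 69900 = 400000 Pa.

P₂ ≈ 400000 Pa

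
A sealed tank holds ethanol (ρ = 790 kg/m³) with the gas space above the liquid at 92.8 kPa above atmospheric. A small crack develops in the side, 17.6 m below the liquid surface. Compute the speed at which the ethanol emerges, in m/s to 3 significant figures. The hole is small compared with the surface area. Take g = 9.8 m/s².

Take point 1 at the surface (v₁ ≈ 0) and point 2 at the hole (at atmospheric pressure). Bernoulli: P₁ + ρg h = P_atm + ½ρv₂².
With P₁ − P_atm = 92800 Pa, v₂ = √(2gh + 2ΔP/ρ) = √(2·9.8·17.6 + 2·92800/790) = 24.1 m/s.

v ≈ 24.1 m/s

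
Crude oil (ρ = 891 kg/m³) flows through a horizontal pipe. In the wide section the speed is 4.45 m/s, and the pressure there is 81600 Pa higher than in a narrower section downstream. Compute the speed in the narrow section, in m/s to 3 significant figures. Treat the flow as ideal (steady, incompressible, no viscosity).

With h₁ = h₂, rearranging Bernoulli gives v₂ = √(v₁² + 2ΔP/ρ).
v₂ = √(4.45² + 2·81600/891) = √(19.8 + 183) = 14.2 m/s.

v₂ ≈ 14.2 m/s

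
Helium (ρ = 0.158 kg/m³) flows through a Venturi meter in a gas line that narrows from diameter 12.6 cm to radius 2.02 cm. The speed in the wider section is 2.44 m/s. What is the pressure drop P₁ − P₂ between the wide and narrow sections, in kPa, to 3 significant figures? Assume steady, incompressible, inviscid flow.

Mass conservation (A₁v₁ = A₂v₂) gives v₂ = 2.44 × 125/12.8 = 23.7 m/s.
The pipe is horizontal, so Bernoulli reduces to P₁ + ½ρv₁² = P₂ + ½ρv₂².
P₁ − P₂ = ½·0.158·(23.7² − 2.44²) = ½·0.158·557 = 44.0 Pa.

ΔP = 0.0440 kPa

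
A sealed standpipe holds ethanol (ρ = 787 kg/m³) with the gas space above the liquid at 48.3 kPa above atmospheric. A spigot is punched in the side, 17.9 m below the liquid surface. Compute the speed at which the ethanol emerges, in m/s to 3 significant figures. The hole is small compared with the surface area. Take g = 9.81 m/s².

Take point 1 at the surface (v₁ ≈ 0) and point 2 at the hole (at atmospheric pressure). Bernoulli: P₁ + ρg h = P_atm + ½ρv₂².
With P₁ − P_atm = 48300 Pa, v₂ = √(2gh + 2ΔP/ρ) = √(2·9.81·17.9 + 2·48300/787) = 21.8 m/s.

v ≈ 21.8 m/s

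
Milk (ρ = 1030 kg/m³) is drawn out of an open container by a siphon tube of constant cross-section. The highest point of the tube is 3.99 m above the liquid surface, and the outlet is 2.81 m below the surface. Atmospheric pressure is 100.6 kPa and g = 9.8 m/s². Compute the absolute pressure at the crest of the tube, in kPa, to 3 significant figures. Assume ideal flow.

From the surface to the outlet (both open to atmosphere, surface at rest): v = √(2g·h_out) = √(2·9.8·2.81) = 7.42 m/s.
With constant cross-section the crest speed equals v; applying Bernoulli from the surface up to the crest, P_top = P_atm − ½ρv² − ρg·h_top.
P_top = 100600 − ½·1030·7.42² − 1030·9.8·3.99 = 32000 Pa.

P_top ≈ 32.0 kPa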